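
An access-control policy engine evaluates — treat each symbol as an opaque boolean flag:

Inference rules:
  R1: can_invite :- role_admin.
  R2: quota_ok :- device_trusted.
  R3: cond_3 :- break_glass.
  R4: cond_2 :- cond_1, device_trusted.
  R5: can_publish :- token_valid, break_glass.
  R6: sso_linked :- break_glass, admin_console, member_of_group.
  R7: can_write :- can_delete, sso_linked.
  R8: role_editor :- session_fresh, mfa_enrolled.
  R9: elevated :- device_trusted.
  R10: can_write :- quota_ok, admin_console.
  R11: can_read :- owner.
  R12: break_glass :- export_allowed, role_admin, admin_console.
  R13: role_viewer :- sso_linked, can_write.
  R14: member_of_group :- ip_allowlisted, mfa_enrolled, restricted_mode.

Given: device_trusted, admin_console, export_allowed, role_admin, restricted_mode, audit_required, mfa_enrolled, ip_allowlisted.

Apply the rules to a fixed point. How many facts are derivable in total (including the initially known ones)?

17

Round 1: R1 [can_invite :- role_admin.]; R2 [quota_ok :- device_trusted.]; R9 [elevated :- device_trusted.]; R12 [break_glass :- export_allowed, role_admin, admin_console.]; R14 [member_of_group :- ip_allowlisted, mfa_enrolled, restricted_mode.]. New: can_invite, quota_ok, elevated, break_glass, member_of_group.
Round 2: R3 [cond_3 :- break_glass.]; R6 [sso_linked :- break_glass, admin_console, member_of_group.]; R10 [can_write :- quota_ok, admin_console.]. New: cond_3, sso_linked, can_write.
Round 3: R13 [role_viewer :- sso_linked, can_write.]. New: role_viewer.
Closure: {admin_console, audit_required, break_glass, can_invite, can_write, cond_3, device_trusted, elevated, export_allowed, ip_allowlisted, member_of_group, mfa_enrolled, quota_ok, restricted_mode, role_admin, role_viewer, sso_linked} — 17 facts.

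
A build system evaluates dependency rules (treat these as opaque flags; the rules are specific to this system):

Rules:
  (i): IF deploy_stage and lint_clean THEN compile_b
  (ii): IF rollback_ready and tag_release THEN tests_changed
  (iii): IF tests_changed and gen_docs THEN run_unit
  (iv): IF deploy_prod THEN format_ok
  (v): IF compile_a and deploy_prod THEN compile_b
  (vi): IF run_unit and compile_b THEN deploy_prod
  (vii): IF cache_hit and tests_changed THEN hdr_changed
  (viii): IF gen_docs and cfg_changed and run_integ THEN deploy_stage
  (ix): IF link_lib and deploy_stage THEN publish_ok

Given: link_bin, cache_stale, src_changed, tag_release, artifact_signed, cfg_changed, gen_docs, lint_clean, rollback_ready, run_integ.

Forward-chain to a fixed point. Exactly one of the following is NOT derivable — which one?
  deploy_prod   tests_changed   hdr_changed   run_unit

Round 1 — (ii), (viii), derive tests_changed, deploy_stage.
Round 2 — (i), (iii), derive compile_b, run_unit.
Round 3 — (vi), derive deploy_prod.
Round 4 — (iv), derive format_ok.
Derived: deploy_prod (round 3), run_unit (round 2), tests_changed (round 1). hdr_changed never appears in any round.

hdr_changed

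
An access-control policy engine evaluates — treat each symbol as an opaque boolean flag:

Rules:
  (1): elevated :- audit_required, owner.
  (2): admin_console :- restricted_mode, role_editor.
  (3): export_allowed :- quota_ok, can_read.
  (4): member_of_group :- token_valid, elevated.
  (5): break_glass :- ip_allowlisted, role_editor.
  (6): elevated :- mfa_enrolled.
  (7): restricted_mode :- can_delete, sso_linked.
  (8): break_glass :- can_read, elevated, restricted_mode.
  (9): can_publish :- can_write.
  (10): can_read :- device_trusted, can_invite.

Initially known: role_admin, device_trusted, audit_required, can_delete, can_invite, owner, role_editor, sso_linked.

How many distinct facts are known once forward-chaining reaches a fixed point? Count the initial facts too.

13

Round 1: (1) [elevated :- audit_required, owner.]; (7) [restricted_mode :- can_delete, sso_linked.]; (10) [can_read :- device_trusted, can_invite.]. New: elevated, restricted_mode, can_read.
Round 2: (2) [admin_console :- restricted_mode, role_editor.]; (8) [break_glass :- can_read, elevated, restricted_mode.]. New: admin_console, break_glass.
Closure: {admin_console, audit_required, break_glass, can_delete, can_invite, can_read, device_trusted, elevated, owner, restricted_mode, role_admin, role_editor, sso_linked} — 13 facts.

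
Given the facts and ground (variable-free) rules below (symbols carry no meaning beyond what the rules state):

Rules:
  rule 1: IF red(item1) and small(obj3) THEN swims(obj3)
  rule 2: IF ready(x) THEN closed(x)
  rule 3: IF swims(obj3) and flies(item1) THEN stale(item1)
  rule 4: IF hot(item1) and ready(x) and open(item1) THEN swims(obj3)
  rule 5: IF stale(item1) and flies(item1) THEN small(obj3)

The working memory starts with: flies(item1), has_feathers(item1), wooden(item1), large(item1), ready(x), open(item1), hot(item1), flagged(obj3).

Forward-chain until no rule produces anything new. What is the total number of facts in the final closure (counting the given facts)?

12

[1] rule 2 [IF ready(x) THEN closed(x)]; rule 4 [IF hot(item1) and ready(x) and open(item1) THEN swims(obj3)]. ⇒ new: closed(x), swims(obj3).
[2] rule 3 [IF swims(obj3) and flies(item1) THEN stale(item1)]. ⇒ new: stale(item1).
[3] rule 5 [IF stale(item1) and flies(item1) THEN small(obj3)]. ⇒ new: small(obj3).
Closure: {closed(x), flagged(obj3), flies(item1), has_feathers(item1), hot(item1), large(item1), open(item1), ready(x), small(obj3), stale(item1), swims(obj3), wooden(item1)} — 12 facts.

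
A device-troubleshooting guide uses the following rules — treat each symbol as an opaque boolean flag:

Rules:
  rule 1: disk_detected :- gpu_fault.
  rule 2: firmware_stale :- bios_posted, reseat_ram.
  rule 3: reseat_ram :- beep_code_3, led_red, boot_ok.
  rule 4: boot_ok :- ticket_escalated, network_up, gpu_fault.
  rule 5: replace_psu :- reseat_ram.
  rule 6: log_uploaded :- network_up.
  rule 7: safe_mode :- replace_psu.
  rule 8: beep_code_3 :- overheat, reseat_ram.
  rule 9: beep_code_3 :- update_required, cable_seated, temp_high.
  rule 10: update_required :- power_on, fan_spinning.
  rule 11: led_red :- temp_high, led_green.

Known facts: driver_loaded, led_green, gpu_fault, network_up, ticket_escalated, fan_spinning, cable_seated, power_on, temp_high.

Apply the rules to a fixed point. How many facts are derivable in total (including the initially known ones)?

[1] rule 1 [disk_detected :- gpu_fault.]; rule 4 [boot_ok :- ticket_escalated, network_up, gpu_fault.]; rule 6 [log_uploaded :- network_up.]; rule 10 [update_required :- power_on, fan_spinning.]; rule 11 [led_red :- temp_high, led_green.]. ⇒ new: disk_detected, boot_ok, log_uploaded, update_required, led_red.
[2] rule 9 [beep_code_3 :- update_required, cable_seated, temp_high.]. ⇒ new: beep_code_3.
[3] rule 3 [reseat_ram :- beep_code_3, led_red, boot_ok.]. ⇒ new: reseat_ram.
[4] rule 5 [replace_psu :- reseat_ram.]. ⇒ new: replace_psu.
[5] rule 7 [safe_mode :- replace_psu.]. ⇒ new: safe_mode.
Closure: {beep_code_3, boot_ok, cable_seated, disk_detected, driver_loaded, fan_spinning, gpu_fault, led_green, led_red, log_uploaded, network_up, power_on, replace_psu, reseat_ram, safe_mode, temp_high, ticket_escalated, update_required} — 18 facts.

18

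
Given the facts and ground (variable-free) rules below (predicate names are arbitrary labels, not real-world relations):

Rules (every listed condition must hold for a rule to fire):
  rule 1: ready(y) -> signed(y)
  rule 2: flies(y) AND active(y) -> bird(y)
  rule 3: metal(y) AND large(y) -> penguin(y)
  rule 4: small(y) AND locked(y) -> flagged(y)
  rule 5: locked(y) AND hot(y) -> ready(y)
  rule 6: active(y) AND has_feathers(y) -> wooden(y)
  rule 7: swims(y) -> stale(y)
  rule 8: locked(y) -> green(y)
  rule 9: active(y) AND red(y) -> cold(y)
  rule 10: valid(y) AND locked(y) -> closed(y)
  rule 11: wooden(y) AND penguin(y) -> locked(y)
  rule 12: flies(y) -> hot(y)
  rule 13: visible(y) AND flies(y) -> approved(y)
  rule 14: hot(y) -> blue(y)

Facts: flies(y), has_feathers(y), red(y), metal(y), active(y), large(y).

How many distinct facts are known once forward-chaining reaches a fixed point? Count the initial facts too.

Round 1: rule 2 [flies(y) AND active(y) -> bird(y)]; rule 3 [metal(y) AND large(y) -> penguin(y)]; rule 6 [active(y) AND has_feathers(y) -> wooden(y)]; rule 9 [active(y) AND red(y) -> cold(y)]; rule 12 [flies(y) -> hot(y)]. Adds bird(y), penguin(y), wooden(y), cold(y), hot(y).
Round 2: rule 11 [wooden(y) AND penguin(y) -> locked(y)]; rule 14 [hot(y) -> blue(y)]. Adds locked(y), blue(y).
Round 3: rule 5 [locked(y) AND hot(y) -> ready(y)]; rule 8 [locked(y) -> green(y)]. Adds ready(y), green(y).
Round 4: rule 1 [ready(y) -> signed(y)]. Adds signed(y).
Closure: {active(y), bird(y), blue(y), cold(y), flies(y), green(y), has_feathers(y), hot(y), large(y), locked(y), metal(y), penguin(y), ready(y), red(y), signed(y), wooden(y)} — 16 facts.

16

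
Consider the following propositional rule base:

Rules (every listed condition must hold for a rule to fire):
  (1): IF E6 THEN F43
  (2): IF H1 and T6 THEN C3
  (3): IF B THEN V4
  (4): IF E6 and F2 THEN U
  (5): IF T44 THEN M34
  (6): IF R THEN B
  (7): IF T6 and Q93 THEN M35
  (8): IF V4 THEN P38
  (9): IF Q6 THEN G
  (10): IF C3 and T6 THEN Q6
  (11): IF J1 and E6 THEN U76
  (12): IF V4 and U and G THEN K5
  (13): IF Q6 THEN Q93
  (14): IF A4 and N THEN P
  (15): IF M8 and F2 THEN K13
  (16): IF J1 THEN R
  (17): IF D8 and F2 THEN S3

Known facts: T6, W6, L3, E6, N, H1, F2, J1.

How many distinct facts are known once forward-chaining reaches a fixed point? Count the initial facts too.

Round 1 — (1), (2), (4), (11), (16), derive F43, C3, U, U76, R.
Round 2 — (6), (10), derive B, Q6.
Round 3 — (3), (9), (13), derive V4, G, Q93.
Round 4 — (7), (8), (12), derive M35, P38, K5.
Closure: {B, C3, E6, F2, F43, G, H1, J1, K5, L3, M35, N, P38, Q6, Q93, R, T6, U, U76, V4, W6} — 21 facts.

21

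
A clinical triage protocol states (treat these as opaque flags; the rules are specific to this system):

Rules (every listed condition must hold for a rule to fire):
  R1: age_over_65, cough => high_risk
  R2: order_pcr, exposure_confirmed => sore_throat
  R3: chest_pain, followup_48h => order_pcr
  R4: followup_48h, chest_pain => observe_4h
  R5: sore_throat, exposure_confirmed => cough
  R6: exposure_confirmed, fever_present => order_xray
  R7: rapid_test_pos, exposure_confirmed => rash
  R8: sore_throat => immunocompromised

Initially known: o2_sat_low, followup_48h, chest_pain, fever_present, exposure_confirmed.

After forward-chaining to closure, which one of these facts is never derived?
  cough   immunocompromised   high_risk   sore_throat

high_risk

[1] R3 [chest_pain, followup_48h => order_pcr]; R4 [followup_48h, chest_pain => observe_4h]; R6 [exposure_confirmed, fever_present => order_xray]. ⇒ new: order_pcr, observe_4h, order_xray.
[2] R2 [order_pcr, exposure_confirmed => sore_throat]. ⇒ new: sore_throat.
[3] R5 [sore_throat, exposure_confirmed => cough]; R8 [sore_throat => immunocompromised]. ⇒ new: cough, immunocompromised.
Derived: sore_throat (round 2), cough (round 3), immunocompromised (round 3). high_risk never appears in any round.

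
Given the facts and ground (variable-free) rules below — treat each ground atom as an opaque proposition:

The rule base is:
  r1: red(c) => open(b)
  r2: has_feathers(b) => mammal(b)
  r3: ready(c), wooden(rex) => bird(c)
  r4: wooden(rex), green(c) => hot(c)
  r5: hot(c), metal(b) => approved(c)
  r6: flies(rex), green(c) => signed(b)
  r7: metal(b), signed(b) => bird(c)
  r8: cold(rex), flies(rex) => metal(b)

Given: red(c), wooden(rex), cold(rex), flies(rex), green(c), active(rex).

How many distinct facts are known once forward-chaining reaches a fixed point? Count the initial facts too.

Round 1 fires r1, r4, r6, r8, giving open(b), hot(c), signed(b), metal(b).
Round 2 fires r5, r7, giving approved(c), bird(c).
Closure: {active(rex), approved(c), bird(c), cold(rex), flies(rex), green(c), hot(c), metal(b), open(b), red(c), signed(b), wooden(rex)} — 12 facts.

12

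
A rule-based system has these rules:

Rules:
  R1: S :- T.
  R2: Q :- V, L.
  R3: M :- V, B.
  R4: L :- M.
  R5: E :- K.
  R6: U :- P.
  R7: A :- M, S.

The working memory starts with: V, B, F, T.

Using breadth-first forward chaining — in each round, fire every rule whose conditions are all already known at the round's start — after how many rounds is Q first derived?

3

Round 1: R1 [S :- T.]; R3 [M :- V, B.]. Adds S, M.
Round 2: R4 [L :- M.]; R7 [A :- M, S.]. Adds L, A.
Round 3: R2 [Q :- V, L.]. Adds Q.
Q first appears in round 3.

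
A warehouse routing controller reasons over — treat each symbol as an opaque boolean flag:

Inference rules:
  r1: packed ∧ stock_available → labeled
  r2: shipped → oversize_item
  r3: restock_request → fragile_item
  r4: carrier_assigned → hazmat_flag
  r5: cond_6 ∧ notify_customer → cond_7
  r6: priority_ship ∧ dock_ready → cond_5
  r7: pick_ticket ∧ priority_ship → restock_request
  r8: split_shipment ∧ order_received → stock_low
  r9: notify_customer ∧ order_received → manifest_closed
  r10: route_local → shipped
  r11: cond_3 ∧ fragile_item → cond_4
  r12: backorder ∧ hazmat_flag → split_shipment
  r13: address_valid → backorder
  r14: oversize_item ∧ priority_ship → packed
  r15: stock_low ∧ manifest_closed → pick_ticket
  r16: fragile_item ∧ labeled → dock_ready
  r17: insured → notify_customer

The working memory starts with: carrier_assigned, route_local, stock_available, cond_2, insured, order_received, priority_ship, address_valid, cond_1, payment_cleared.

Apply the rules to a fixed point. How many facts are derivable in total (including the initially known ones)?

25

Round 1 — r4, r10, r13, r17, derive hazmat_flag, shipped, backorder, notify_customer.
Round 2 — r2, r9, r12, derive oversize_item, manifest_closed, split_shipment.
Round 3 — r8, r14, derive stock_low, packed.
Round 4 — r1, r15, derive labeled, pick_ticket.
Round 5 — r7, derive restock_request.
Round 6 — r3, derive fragile_item.
Round 7 — r16, derive dock_ready.
Round 8 — r6, derive cond_5.
Closure: {address_valid, backorder, carrier_assigned, cond_1, cond_2, cond_5, dock_ready, fragile_item, hazmat_flag, insured, labeled, manifest_closed, notify_customer, order_received, oversize_item, packed, payment_cleared, pick_ticket, priority_ship, restock_request, route_local, shipped, split_shipment, stock_available, stock_low} — 25 facts.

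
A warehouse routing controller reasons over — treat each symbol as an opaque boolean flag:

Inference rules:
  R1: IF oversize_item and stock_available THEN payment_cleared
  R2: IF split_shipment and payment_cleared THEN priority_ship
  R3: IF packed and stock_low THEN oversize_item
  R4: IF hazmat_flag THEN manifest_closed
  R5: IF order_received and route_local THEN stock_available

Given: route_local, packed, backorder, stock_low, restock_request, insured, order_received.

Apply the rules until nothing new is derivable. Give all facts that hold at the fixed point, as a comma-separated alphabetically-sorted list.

Round 1 fires R3, R5, giving oversize_item, stock_available.
Round 2 fires R1, giving payment_cleared.

backorder, insured, order_received, oversize_item, packed, payment_cleared, restock_request, route_local, stock_available, stock_low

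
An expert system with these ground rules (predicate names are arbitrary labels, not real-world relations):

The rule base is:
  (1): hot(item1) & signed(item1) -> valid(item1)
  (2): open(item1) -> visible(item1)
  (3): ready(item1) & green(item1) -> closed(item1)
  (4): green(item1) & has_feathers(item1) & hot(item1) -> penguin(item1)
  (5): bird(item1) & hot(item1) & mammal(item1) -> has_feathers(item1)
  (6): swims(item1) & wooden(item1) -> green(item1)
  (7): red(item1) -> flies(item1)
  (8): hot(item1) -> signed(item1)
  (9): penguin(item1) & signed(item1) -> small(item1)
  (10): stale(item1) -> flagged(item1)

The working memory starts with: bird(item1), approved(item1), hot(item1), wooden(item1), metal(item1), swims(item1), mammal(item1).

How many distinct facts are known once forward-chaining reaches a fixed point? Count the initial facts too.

Round 1 fires (5), (6), (8), giving has_feathers(item1), green(item1), signed(item1).
Round 2 fires (1), (4), giving valid(item1), penguin(item1).
Round 3 fires (9), giving small(item1).
Closure: {approved(item1), bird(item1), green(item1), has_feathers(item1), hot(item1), mammal(item1), metal(item1), penguin(item1), signed(item1), small(item1), swims(item1), valid(item1), wooden(item1)} — 13 facts.

13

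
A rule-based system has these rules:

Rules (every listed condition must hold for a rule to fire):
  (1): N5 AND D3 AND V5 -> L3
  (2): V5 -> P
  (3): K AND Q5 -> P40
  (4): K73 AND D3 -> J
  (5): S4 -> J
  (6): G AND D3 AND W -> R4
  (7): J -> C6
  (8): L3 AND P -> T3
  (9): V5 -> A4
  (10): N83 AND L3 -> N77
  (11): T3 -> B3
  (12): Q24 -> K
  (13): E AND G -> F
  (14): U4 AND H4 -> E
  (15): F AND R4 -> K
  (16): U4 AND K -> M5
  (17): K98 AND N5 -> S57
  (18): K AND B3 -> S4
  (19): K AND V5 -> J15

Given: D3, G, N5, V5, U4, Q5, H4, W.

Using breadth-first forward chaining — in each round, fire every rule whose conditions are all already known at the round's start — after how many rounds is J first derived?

5

Round 1: (1) [N5 AND D3 AND V5 -> L3]; (2) [V5 -> P]; (6) [G AND D3 AND W -> R4]; (9) [V5 -> A4]; (14) [U4 AND H4 -> E]. New: L3, P, R4, A4, E.
Round 2: (8) [L3 AND P -> T3]; (13) [E AND G -> F]. New: T3, F.
Round 3: (11) [T3 -> B3]; (15) [F AND R4 -> K]. New: B3, K.
Round 4: (3) [K AND Q5 -> P40]; (16) [U4 AND K -> M5]; (18) [K AND B3 -> S4]; (19) [K AND V5 -> J15]. New: P40, M5, S4, J15.
Round 5: (5) [S4 -> J]. New: J.
J first appears in round 5.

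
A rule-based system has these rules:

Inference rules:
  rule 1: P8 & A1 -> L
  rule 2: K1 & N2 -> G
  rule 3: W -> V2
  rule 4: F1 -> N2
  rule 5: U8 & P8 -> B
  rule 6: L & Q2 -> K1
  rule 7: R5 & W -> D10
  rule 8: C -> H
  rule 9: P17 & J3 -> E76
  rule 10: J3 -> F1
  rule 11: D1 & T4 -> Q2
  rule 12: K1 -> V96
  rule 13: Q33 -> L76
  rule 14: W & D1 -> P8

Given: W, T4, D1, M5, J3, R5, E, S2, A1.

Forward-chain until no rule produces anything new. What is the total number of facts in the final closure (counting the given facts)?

19

Round 1 — rule 3, rule 7, rule 10, rule 11, rule 14, derive V2, D10, F1, Q2, P8.
Round 2 — rule 1, rule 4, derive L, N2.
Round 3 — rule 6, derive K1.
Round 4 — rule 2, rule 12, derive G, V96.
Closure: {A1, D1, D10, E, F1, G, J3, K1, L, M5, N2, P8, Q2, R5, S2, T4, V2, V96, W} — 19 facts.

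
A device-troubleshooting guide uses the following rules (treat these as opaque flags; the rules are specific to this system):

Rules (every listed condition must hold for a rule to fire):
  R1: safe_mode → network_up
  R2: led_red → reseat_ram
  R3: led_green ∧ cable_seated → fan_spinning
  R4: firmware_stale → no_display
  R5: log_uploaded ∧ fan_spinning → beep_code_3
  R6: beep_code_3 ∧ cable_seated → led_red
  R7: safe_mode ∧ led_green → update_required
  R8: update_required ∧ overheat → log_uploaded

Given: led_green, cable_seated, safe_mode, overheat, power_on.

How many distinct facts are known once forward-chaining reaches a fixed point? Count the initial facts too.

12

[1] R1 [safe_mode → network_up]; R3 [led_green ∧ cable_seated → fan_spinning]; R7 [safe_mode ∧ led_green → update_required]. ⇒ new: network_up, fan_spinning, update_required.
[2] R8 [update_required ∧ overheat → log_uploaded]. ⇒ new: log_uploaded.
[3] R5 [log_uploaded ∧ fan_spinning → beep_code_3]. ⇒ new: beep_code_3.
[4] R6 [beep_code_3 ∧ cable_seated → led_red]. ⇒ new: led_red.
[5] R2 [led_red → reseat_ram]. ⇒ new: reseat_ram.
Closure: {beep_code_3, cable_seated, fan_spinning, led_green, led_red, log_uploaded, network_up, overheat, power_on, reseat_ram, safe_mode, update_required} — 12 facts.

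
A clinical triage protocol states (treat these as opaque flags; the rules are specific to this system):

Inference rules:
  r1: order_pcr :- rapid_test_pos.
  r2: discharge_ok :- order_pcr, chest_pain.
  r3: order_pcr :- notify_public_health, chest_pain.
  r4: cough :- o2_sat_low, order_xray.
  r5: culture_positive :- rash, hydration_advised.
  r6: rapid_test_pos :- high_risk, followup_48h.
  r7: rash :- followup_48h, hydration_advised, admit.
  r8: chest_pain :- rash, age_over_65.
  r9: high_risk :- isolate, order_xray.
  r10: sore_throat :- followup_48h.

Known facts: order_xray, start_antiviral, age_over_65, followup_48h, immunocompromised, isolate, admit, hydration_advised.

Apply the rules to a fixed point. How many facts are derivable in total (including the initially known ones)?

16

Round 1: r7 [rash :- followup_48h, hydration_advised, admit.]; r9 [high_risk :- isolate, order_xray.]; r10 [sore_throat :- followup_48h.]. Adds rash, high_risk, sore_throat.
Round 2: r5 [culture_positive :- rash, hydration_advised.]; r6 [rapid_test_pos :- high_risk, followup_48h.]; r8 [chest_pain :- rash, age_over_65.]. Adds culture_positive, rapid_test_pos, chest_pain.
Round 3: r1 [order_pcr :- rapid_test_pos.]. Adds order_pcr.
Round 4: r2 [discharge_ok :- order_pcr, chest_pain.]. Adds discharge_ok.
Closure: {admit, age_over_65, chest_pain, culture_positive, discharge_ok, followup_48h, high_risk, hydration_advised, immunocompromised, isolate, order_pcr, order_xray, rapid_test_pos, rash, sore_throat, start_antiviral} — 16 facts.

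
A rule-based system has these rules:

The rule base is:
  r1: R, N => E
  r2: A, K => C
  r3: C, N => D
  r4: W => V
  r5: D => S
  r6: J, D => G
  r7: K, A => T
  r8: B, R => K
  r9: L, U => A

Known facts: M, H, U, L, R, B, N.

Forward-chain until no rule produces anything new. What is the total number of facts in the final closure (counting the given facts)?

14

Round 1: r1 [R, N => E]; r8 [B, R => K]; r9 [L, U => A]. New: E, K, A.
Round 2: r2 [A, K => C]; r7 [K, A => T]. New: C, T.
Round 3: r3 [C, N => D]. New: D.
Round 4: r5 [D => S]. New: S.
Closure: {A, B, C, D, E, H, K, L, M, N, R, S, T, U} — 14 facts.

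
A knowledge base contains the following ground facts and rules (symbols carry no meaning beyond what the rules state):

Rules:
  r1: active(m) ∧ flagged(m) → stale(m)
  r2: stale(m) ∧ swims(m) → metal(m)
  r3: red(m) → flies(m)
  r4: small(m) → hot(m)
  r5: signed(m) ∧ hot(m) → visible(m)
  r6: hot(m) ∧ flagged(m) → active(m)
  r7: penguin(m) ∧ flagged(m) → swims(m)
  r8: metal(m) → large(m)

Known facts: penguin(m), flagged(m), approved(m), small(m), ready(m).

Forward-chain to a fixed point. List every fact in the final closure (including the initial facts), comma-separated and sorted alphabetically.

active(m), approved(m), flagged(m), hot(m), large(m), metal(m), penguin(m), ready(m), small(m), stale(m), swims(m)

Round 1: r4 [small(m) → hot(m)]; r7 [penguin(m) ∧ flagged(m) → swims(m)]. New: hot(m), swims(m).
Round 2: r6 [hot(m) ∧ flagged(m) → active(m)]. New: active(m).
Round 3: r1 [active(m) ∧ flagged(m) → stale(m)]. New: stale(m).
Round 4: r2 [stale(m) ∧ swims(m) → metal(m)]. New: metal(m).
Round 5: r8 [metal(m) → large(m)]. New: large(m).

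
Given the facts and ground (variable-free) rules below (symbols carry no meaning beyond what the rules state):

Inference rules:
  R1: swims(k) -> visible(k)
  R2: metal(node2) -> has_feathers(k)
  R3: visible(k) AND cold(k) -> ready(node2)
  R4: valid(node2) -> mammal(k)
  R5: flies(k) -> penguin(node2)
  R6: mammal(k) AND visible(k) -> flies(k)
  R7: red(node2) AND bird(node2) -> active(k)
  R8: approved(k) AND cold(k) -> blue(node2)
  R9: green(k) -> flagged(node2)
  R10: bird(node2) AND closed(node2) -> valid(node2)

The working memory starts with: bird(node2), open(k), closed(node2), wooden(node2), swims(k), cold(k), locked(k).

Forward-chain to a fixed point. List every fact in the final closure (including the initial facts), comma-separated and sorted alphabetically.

bird(node2), closed(node2), cold(k), flies(k), locked(k), mammal(k), open(k), penguin(node2), ready(node2), swims(k), valid(node2), visible(k), wooden(node2)

Round 1: R1 [swims(k) -> visible(k)]; R10 [bird(node2) AND closed(node2) -> valid(node2)]. New: visible(k), valid(node2).
Round 2: R3 [visible(k) AND cold(k) -> ready(node2)]; R4 [valid(node2) -> mammal(k)]. New: ready(node2), mammal(k).
Round 3: R6 [mammal(k) AND visible(k) -> flies(k)]. New: flies(k).
Round 4: R5 [flies(k) -> penguin(node2)]. New: penguin(node2).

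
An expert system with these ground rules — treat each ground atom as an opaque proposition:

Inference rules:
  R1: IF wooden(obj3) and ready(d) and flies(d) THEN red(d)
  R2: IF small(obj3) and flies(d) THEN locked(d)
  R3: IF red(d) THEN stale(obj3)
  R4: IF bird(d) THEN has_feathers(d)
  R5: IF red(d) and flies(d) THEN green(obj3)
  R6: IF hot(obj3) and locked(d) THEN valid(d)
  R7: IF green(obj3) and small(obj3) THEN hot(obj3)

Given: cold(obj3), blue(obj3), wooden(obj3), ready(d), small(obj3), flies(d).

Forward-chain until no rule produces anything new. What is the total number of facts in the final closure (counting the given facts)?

Round 1 — R1, R2, derive red(d), locked(d).
Round 2 — R3, R5, derive stale(obj3), green(obj3).
Round 3 — R7, derive hot(obj3).
Round 4 — R6, derive valid(d).
Closure: {blue(obj3), cold(obj3), flies(d), green(obj3), hot(obj3), locked(d), ready(d), red(d), small(obj3), stale(obj3), valid(d), wooden(obj3)} — 12 facts.

12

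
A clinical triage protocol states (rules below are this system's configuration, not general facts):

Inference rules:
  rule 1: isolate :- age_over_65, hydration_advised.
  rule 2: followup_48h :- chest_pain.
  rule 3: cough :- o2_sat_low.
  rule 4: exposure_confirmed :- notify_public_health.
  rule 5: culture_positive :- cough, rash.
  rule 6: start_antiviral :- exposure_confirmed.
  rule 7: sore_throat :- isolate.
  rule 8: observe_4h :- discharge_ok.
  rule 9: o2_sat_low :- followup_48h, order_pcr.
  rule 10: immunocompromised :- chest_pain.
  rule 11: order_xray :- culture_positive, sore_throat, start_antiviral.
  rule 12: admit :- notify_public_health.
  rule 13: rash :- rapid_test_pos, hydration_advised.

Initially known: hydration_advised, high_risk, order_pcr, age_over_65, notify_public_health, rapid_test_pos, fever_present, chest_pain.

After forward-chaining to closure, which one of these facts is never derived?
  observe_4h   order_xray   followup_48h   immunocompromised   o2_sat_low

Round 1 fires rule 1, rule 2, rule 4, rule 10, rule 12, rule 13, giving isolate, followup_48h, exposure_confirmed, immunocompromised, admit, rash.
Round 2 fires rule 6, rule 7, rule 9, giving start_antiviral, sore_throat, o2_sat_low.
Round 3 fires rule 3, giving cough.
Round 4 fires rule 5, giving culture_positive.
Round 5 fires rule 11, giving order_xray.
Derived: immunocompromised (round 1), o2_sat_low (round 2), order_xray (round 5), followup_48h (round 1). observe_4h never appears in any round.

observe_4h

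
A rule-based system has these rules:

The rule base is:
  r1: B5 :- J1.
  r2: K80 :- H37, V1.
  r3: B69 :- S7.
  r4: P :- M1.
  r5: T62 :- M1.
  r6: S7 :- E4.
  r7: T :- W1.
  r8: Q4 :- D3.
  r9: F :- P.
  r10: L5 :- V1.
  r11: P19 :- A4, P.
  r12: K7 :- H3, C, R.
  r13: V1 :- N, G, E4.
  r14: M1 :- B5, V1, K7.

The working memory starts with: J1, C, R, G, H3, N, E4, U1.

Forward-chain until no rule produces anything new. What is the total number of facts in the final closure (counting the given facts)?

[1] r1 [B5 :- J1.]; r6 [S7 :- E4.]; r12 [K7 :- H3, C, R.]; r13 [V1 :- N, G, E4.]. ⇒ new: B5, S7, K7, V1.
[2] r3 [B69 :- S7.]; r10 [L5 :- V1.]; r14 [M1 :- B5, V1, K7.]. ⇒ new: B69, L5, M1.
[3] r4 [P :- M1.]; r5 [T62 :- M1.]. ⇒ new: P, T62.
[4] r9 [F :- P.]. ⇒ new: F.
Closure: {B5, B69, C, E4, F, G, H3, J1, K7, L5, M1, N, P, R, S7, T62, U1, V1} — 18 facts.

18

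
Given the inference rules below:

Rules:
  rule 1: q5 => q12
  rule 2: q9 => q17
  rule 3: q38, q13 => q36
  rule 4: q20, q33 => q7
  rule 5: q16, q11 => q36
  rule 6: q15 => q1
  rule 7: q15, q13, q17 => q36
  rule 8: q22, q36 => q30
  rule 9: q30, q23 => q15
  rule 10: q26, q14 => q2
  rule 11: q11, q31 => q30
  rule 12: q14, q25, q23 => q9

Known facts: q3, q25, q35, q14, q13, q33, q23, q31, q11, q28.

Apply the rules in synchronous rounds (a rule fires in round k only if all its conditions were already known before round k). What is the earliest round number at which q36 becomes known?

3

Round 1 fires rule 11, rule 12, giving q30, q9.
Round 2 fires rule 2, rule 9, giving q17, q15.
Round 3 fires rule 6, rule 7, giving q1, q36.
q36 first appears in round 3.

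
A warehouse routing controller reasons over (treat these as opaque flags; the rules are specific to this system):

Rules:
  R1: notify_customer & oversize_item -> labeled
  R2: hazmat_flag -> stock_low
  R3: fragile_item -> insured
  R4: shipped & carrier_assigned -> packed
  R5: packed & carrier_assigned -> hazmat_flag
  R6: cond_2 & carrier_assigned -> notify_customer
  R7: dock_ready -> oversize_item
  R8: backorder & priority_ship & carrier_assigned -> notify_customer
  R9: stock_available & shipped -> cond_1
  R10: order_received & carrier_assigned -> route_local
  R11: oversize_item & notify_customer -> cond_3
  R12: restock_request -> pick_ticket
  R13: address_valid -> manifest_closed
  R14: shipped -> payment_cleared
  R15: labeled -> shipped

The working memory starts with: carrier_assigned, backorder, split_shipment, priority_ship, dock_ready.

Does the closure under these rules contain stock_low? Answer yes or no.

yes

Round 1 — R7, R8, derive oversize_item, notify_customer.
Round 2 — R1, R11, derive labeled, cond_3.
Round 3 — R15, derive shipped.
Round 4 — R4, R14, derive packed, payment_cleared.
Round 5 — R5, derive hazmat_flag.
Round 6 — R2, derive stock_low.
stock_low appears in round 6, so it is derivable.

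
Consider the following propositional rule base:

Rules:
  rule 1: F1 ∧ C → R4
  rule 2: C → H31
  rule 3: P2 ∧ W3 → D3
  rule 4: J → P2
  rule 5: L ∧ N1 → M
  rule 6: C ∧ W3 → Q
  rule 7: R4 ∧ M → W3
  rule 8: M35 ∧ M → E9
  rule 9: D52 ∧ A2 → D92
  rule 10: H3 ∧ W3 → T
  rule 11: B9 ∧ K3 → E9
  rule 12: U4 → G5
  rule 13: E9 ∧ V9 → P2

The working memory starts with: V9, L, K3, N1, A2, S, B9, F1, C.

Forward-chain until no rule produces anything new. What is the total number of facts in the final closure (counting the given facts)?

Round 1: rule 1 [F1 ∧ C → R4]; rule 2 [C → H31]; rule 5 [L ∧ N1 → M]; rule 11 [B9 ∧ K3 → E9]. New: R4, H31, M, E9.
Round 2: rule 7 [R4 ∧ M → W3]; rule 13 [E9 ∧ V9 → P2]. New: W3, P2.
Round 3: rule 3 [P2 ∧ W3 → D3]; rule 6 [C ∧ W3 → Q]. New: D3, Q.
Closure: {A2, B9, C, D3, E9, F1, H31, K3, L, M, N1, P2, Q, R4, S, V9, W3} — 17 facts.

17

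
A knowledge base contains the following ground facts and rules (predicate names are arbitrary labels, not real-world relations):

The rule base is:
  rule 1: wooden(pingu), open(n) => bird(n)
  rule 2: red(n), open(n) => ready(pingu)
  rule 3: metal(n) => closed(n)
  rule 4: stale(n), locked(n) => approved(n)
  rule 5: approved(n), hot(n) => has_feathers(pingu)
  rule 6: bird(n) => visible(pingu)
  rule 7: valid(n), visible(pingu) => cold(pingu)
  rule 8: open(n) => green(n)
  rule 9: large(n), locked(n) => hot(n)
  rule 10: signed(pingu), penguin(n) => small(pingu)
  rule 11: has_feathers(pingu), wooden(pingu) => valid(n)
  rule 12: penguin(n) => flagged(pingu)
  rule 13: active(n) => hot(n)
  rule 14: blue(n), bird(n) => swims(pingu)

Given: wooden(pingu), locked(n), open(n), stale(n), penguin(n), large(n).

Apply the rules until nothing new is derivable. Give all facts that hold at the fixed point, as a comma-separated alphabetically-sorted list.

approved(n), bird(n), cold(pingu), flagged(pingu), green(n), has_feathers(pingu), hot(n), large(n), locked(n), open(n), penguin(n), stale(n), valid(n), visible(pingu), wooden(pingu)

[1] rule 1 [wooden(pingu), open(n) => bird(n)]; rule 4 [stale(n), locked(n) => approved(n)]; rule 8 [open(n) => green(n)]; rule 9 [large(n), locked(n) => hot(n)]; rule 12 [penguin(n) => flagged(pingu)]. ⇒ new: bird(n), approved(n), green(n), hot(n), flagged(pingu).
[2] rule 5 [approved(n), hot(n) => has_feathers(pingu)]; rule 6 [bird(n) => visible(pingu)]. ⇒ new: has_feathers(pingu), visible(pingu).
[3] rule 11 [has_feathers(pingu), wooden(pingu) => valid(n)]. ⇒ new: valid(n).
[4] rule 7 [valid(n), visible(pingu) => cold(pingu)]. ⇒ new: cold(pingu).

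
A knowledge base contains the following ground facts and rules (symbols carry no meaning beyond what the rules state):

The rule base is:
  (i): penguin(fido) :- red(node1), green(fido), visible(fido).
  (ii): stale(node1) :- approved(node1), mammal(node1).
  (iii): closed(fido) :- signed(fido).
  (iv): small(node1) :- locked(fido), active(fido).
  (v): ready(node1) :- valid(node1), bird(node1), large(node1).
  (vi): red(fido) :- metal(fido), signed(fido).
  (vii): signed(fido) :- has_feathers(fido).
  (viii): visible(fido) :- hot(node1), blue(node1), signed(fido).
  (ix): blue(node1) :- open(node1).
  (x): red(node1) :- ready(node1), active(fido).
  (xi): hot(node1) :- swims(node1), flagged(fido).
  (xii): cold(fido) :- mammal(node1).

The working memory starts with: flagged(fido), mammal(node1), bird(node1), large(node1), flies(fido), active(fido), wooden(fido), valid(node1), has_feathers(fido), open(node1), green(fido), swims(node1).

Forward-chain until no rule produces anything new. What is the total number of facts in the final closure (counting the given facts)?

[1] (v) [ready(node1) :- valid(node1), bird(node1), large(node1).]; (vii) [signed(fido) :- has_feathers(fido).]; (ix) [blue(node1) :- open(node1).]; (xi) [hot(node1) :- swims(node1), flagged(fido).]; (xii) [cold(fido) :- mammal(node1).]. ⇒ new: ready(node1), signed(fido), blue(node1), hot(node1), cold(fido).
[2] (iii) [closed(fido) :- signed(fido).]; (viii) [visible(fido) :- hot(node1), blue(node1), signed(fido).]; (x) [red(node1) :- ready(node1), active(fido).]. ⇒ new: closed(fido), visible(fido), red(node1).
[3] (i) [penguin(fido) :- red(node1), green(fido), visible(fido).]. ⇒ new: penguin(fido).
Closure: {active(fido), bird(node1), blue(node1), closed(fido), cold(fido), flagged(fido), flies(fido), green(fido), has_feathers(fido), hot(node1), large(node1), mammal(node1), open(node1), penguin(fido), ready(node1), red(node1), signed(fido), swims(node1), valid(node1), visible(fido), wooden(fido)} — 21 facts.

21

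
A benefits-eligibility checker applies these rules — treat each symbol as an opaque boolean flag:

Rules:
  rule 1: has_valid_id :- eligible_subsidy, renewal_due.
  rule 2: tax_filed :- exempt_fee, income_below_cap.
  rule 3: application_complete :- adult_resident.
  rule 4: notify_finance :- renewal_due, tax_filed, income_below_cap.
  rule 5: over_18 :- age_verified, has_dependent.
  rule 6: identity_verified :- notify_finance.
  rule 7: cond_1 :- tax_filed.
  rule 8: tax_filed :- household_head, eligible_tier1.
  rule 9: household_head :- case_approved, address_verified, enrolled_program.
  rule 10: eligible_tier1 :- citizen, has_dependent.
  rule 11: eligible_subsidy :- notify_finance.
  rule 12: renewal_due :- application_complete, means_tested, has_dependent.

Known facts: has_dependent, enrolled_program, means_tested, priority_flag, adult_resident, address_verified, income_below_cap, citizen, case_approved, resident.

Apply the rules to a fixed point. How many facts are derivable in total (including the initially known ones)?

[1] rule 3 [application_complete :- adult_resident.]; rule 9 [household_head :- case_approved, address_verified, enrolled_program.]; rule 10 [eligible_tier1 :- citizen, has_dependent.]. ⇒ new: application_complete, household_head, eligible_tier1.
[2] rule 8 [tax_filed :- household_head, eligible_tier1.]; rule 12 [renewal_due :- application_complete, means_tested, has_dependent.]. ⇒ new: tax_filed, renewal_due.
[3] rule 4 [notify_finance :- renewal_due, tax_filed, income_below_cap.]; rule 7 [cond_1 :- tax_filed.]. ⇒ new: notify_finance, cond_1.
[4] rule 6 [identity_verified :- notify_finance.]; rule 11 [eligible_subsidy :- notify_finance.]. ⇒ new: identity_verified, eligible_subsidy.
[5] rule 1 [has_valid_id :- eligible_subsidy, renewal_due.]. ⇒ new: has_valid_id.
Closure: {address_verified, adult_resident, application_complete, case_approved, citizen, cond_1, eligible_subsidy, eligible_tier1, enrolled_program, has_dependent, has_valid_id, household_head, identity_verified, income_below_cap, means_tested, notify_finance, priority_flag, renewal_due, resident, tax_filed} — 20 facts.

20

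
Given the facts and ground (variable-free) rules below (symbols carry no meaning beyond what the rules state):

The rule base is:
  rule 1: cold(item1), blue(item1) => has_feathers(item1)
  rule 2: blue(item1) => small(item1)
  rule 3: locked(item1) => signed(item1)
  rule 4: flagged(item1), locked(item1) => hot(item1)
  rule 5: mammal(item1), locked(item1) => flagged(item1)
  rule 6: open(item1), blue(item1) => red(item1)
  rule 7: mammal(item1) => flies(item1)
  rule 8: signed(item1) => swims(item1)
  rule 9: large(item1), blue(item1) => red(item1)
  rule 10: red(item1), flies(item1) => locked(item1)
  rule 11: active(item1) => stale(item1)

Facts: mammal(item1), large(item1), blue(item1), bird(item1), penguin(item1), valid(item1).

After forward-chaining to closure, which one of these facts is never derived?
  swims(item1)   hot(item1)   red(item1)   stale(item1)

stale(item1)

Round 1 fires rule 2, rule 7, rule 9, giving small(item1), flies(item1), red(item1).
Round 2 fires rule 10, giving locked(item1).
Round 3 fires rule 3, rule 5, giving signed(item1), flagged(item1).
Round 4 fires rule 4, rule 8, giving hot(item1), swims(item1).
Derived: red(item1) (round 1), hot(item1) (round 4), swims(item1) (round 4). stale(item1) never appears in any round.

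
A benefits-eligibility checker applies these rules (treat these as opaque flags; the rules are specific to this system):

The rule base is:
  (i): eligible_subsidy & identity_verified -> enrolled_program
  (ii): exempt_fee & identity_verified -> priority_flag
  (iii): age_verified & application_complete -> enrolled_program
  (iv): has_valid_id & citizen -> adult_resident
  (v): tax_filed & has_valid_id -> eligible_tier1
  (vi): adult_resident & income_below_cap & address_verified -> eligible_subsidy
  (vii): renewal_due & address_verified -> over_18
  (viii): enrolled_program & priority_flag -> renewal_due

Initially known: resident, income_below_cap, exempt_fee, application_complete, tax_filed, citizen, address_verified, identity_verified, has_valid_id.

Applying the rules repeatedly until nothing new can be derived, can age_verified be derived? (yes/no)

[1] (ii) [exempt_fee & identity_verified -> priority_flag]; (iv) [has_valid_id & citizen -> adult_resident]; (v) [tax_filed & has_valid_id -> eligible_tier1]. ⇒ new: priority_flag, adult_resident, eligible_tier1.
[2] (vi) [adult_resident & income_below_cap & address_verified -> eligible_subsidy]. ⇒ new: eligible_subsidy.
[3] (i) [eligible_subsidy & identity_verified -> enrolled_program]. ⇒ new: enrolled_program.
[4] (viii) [enrolled_program & priority_flag -> renewal_due]. ⇒ new: renewal_due.
[5] (vii) [renewal_due & address_verified -> over_18]. ⇒ new: over_18.
Fixed point reached. No rule has age_verified as a consequent, and it is not given.

no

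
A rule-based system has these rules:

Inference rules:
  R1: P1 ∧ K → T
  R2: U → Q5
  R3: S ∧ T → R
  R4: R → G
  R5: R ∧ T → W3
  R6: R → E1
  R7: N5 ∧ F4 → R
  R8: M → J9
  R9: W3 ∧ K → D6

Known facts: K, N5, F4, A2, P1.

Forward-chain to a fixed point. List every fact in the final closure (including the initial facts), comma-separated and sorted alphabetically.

A2, D6, E1, F4, G, K, N5, P1, R, T, W3

Round 1 fires R1, R7, giving T, R.
Round 2 fires R4, R5, R6, giving G, W3, E1.
Round 3 fires R9, giving D6.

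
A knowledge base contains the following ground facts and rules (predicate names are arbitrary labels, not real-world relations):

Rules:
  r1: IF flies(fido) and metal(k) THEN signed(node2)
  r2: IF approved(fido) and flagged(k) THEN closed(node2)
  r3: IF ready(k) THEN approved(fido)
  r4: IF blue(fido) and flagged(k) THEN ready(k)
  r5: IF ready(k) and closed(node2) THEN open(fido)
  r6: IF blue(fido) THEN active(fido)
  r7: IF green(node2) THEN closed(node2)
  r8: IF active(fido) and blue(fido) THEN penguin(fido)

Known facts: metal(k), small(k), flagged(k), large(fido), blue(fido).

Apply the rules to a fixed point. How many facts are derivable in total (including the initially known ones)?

Round 1 fires r4, r6, giving ready(k), active(fido).
Round 2 fires r3, r8, giving approved(fido), penguin(fido).
Round 3 fires r2, giving closed(node2).
Round 4 fires r5, giving open(fido).
Closure: {active(fido), approved(fido), blue(fido), closed(node2), flagged(k), large(fido), metal(k), open(fido), penguin(fido), ready(k), small(k)} — 11 facts.

11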